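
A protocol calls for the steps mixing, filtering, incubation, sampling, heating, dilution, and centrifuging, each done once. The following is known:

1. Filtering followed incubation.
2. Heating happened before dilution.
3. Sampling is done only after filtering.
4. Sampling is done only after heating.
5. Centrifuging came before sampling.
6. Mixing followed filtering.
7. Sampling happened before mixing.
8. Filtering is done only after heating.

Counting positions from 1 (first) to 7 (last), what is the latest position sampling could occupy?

Sampling must come before mixing — 1 step forced after it.
Everything else can be placed before sampling in some valid order, so sampling can sit as late as position 7 − 1 = 6.

6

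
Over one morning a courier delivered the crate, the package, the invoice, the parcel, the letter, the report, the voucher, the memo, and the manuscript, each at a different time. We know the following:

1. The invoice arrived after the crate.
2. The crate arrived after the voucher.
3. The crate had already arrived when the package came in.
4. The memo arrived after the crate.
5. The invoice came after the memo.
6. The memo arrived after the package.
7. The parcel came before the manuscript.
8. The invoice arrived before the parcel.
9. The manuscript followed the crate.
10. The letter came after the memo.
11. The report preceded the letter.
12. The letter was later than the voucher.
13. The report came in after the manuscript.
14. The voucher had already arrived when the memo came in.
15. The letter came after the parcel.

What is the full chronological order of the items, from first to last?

the voucher, the crate, the package, the memo, the invoice, the parcel, the manuscript, the report, the letter

The constraints fix every adjacent pair, so only one ordering works:
the voucher → the crate → the package → the memo → the invoice → the parcel → the manuscript → the report → the letter.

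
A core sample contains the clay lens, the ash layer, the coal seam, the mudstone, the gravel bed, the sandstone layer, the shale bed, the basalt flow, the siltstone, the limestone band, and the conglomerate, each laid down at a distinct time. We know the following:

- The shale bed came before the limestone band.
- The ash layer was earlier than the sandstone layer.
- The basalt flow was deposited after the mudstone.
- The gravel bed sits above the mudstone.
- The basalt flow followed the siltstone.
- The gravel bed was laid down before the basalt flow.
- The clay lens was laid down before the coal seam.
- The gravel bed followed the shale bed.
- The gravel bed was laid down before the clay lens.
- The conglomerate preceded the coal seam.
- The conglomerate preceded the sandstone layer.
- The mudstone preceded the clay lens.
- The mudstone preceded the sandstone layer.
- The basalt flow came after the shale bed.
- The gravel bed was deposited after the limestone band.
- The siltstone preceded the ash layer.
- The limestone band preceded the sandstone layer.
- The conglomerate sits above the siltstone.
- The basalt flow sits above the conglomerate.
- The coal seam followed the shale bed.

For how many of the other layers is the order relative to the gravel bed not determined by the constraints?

4

Forced before the gravel bed: the limestone band, the mudstone, and the shale bed; forced after the gravel bed: the basalt flow, the clay lens, and the coal seam.
That leaves the ash layer, the conglomerate, the sandstone layer, and the siltstone with no forced order relative to the gravel bed — 4.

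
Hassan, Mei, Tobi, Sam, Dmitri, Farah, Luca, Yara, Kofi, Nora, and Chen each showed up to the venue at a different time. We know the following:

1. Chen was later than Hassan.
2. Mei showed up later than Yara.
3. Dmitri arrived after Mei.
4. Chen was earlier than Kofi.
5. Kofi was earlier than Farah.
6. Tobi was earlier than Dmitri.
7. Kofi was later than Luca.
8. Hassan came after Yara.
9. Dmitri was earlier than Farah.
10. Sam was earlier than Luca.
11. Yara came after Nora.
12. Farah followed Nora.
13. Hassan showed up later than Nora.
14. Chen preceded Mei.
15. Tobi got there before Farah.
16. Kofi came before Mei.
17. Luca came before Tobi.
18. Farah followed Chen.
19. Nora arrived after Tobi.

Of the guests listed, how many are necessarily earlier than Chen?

6

Directly stated before Chen: Hassan.
Luca reaches Chen via Luca → Tobi → Nora → Hassan → Chen.
Nora reaches Chen via Nora → Hassan → Chen.
Sam reaches Chen via Sam → Luca → Tobi → Nora → Hassan → Chen.
Likewise Tobi and Yara each reach Chen by chaining the stated constraints.
That's Hassan, Luca, Nora, Sam, Tobi, and Yara — 6 in all.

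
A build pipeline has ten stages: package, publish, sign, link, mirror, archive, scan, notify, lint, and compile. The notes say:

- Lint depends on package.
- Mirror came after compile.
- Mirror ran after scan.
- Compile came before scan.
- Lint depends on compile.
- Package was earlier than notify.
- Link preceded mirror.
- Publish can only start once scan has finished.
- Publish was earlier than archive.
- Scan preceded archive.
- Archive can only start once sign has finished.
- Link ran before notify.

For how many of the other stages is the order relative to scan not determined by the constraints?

Forced before scan: compile; forced after scan: archive, mirror, and publish.
That leaves link, lint, notify, package, and sign with no forced order relative to scan — 5.

5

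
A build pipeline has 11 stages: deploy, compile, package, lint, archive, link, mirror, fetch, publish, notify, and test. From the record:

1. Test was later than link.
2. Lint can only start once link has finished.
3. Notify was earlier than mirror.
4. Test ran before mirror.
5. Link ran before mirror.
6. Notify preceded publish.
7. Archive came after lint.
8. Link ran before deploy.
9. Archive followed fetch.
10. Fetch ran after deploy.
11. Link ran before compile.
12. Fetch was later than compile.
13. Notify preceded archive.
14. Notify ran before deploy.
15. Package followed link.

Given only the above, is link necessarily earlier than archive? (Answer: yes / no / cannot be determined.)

yes

Chain the constraints: link → lint → archive. Each link is directly stated, so link comes before archive.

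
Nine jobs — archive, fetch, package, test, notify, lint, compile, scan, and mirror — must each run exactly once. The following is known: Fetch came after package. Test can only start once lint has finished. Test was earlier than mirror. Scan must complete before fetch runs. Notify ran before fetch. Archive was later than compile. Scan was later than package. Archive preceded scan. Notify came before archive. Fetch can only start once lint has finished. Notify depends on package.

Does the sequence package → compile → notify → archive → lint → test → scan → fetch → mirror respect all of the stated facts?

yes

Check each stated constraint against the proposed order — e.g. package is ahead of scan; package is ahead of fetch. Every pair is in the required order; nothing is violated.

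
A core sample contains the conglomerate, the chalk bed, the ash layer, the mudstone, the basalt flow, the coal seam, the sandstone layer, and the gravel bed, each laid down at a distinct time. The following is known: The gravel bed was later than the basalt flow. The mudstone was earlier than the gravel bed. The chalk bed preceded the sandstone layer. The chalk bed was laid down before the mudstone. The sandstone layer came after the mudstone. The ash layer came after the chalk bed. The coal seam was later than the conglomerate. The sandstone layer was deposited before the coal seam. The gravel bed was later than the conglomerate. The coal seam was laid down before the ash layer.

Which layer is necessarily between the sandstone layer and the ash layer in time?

the coal seam

Tracing the constraints gives the sandstone layer → the coal seam → the ash layer, so the coal seam sits after the sandstone layer and before the ash layer.
No other layer is forced both after the sandstone layer and before the ash layer.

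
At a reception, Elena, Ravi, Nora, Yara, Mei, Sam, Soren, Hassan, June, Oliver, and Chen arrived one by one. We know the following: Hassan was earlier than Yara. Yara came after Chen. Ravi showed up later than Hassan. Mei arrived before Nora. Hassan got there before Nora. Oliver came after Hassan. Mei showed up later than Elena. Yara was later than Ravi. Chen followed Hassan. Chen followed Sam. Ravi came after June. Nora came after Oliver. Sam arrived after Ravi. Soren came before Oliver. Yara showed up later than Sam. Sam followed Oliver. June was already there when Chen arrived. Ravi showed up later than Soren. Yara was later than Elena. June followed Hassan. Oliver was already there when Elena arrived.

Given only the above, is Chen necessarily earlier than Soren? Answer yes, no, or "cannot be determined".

Tracing the constraints gives Soren → Oliver → Sam → Chen, so Soren must come before Chen.
That means Chen cannot be before Soren.

no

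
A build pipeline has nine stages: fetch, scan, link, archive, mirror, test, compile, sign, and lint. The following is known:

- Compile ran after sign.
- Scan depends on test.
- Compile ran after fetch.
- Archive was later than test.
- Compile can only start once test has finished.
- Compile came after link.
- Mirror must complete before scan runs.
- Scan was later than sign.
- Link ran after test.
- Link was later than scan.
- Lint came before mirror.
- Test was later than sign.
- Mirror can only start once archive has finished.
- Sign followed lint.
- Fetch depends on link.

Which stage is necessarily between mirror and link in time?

Tracing the constraints gives mirror → scan → link, so scan sits after mirror and before link.
No other stage is forced both after mirror and before link.

scan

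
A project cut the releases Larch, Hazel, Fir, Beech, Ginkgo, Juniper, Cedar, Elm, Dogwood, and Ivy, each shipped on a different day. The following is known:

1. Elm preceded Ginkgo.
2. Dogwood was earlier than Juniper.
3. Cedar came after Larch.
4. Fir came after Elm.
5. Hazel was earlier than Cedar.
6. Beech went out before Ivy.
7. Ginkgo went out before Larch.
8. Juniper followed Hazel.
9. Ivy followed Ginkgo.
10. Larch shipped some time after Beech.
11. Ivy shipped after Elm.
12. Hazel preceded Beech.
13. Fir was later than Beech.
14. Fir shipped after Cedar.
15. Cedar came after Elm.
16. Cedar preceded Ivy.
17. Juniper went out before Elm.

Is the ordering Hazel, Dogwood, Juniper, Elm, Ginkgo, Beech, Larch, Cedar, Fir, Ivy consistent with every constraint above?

yes

Check each stated constraint against the proposed order — e.g. Elm is ahead of Ivy; Hazel is ahead of Cedar. Every pair is in the required order; nothing is violated.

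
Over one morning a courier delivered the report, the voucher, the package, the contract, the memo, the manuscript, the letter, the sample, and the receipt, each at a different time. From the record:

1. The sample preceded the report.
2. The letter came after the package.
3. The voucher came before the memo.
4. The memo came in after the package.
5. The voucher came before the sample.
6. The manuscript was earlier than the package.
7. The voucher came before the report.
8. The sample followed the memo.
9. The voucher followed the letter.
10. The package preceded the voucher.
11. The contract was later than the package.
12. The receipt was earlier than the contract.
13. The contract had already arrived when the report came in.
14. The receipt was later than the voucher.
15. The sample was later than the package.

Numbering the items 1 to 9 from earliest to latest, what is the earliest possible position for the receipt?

The letter, the manuscript, the package, and the voucher must all come before the receipt — 4 forced predecessors.
Nothing else is forced ahead of the receipt, so its earliest slot is position 4 + 1 = 5.

5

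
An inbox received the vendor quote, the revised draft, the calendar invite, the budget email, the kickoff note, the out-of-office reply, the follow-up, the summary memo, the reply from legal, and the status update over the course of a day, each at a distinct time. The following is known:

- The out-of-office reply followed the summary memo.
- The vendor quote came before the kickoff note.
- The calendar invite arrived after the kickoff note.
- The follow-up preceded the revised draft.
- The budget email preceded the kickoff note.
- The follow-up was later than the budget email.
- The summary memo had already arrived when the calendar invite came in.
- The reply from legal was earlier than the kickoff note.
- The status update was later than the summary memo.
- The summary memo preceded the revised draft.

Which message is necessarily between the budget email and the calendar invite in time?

Tracing the constraints gives the budget email → the kickoff note → the calendar invite, so the kickoff note sits after the budget email and before the calendar invite.
No other message is forced both after the budget email and before the calendar invite.

the kickoff note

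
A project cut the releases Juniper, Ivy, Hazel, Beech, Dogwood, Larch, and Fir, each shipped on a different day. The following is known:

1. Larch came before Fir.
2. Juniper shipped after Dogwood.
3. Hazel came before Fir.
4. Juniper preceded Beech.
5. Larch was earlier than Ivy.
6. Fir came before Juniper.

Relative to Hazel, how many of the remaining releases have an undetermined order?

Forced after Hazel: Beech, Fir, and Juniper.
That leaves Dogwood, Ivy, and Larch with no forced order relative to Hazel — 3.

3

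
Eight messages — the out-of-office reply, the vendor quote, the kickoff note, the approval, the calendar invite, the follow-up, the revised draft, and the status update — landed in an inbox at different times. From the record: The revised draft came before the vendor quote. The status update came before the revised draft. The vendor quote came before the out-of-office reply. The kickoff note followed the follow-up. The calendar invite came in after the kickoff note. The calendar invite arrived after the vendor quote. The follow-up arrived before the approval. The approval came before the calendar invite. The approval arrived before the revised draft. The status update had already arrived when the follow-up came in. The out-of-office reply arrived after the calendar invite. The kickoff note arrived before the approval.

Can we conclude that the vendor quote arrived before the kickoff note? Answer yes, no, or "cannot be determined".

no

Tracing the constraints gives the kickoff note → the approval → the revised draft → the vendor quote, so the kickoff note must come before the vendor quote.
That means the vendor quote cannot be before the kickoff note.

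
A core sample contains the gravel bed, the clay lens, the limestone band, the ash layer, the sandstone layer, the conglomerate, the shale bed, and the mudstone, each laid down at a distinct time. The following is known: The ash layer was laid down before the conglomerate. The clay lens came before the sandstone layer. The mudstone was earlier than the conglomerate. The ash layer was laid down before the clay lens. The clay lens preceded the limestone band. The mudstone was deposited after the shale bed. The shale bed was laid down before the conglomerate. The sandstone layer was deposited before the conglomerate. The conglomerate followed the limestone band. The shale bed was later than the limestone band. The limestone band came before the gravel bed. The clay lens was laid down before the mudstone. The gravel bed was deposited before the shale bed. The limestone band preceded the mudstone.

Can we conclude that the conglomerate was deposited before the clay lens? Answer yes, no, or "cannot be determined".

no

Tracing the constraints gives the clay lens → the limestone band → the conglomerate, so the clay lens must come before the conglomerate.
That means the conglomerate cannot be before the clay lens.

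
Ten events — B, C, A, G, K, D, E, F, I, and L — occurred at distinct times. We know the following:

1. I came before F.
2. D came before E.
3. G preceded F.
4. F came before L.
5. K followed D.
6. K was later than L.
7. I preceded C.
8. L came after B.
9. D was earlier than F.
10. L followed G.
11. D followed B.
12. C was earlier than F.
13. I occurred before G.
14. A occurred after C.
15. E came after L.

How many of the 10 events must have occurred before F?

5

Directly stated before F: C, D, G, and I.
B reaches F via B → D → F.
No chain forces E (or any of the others) ahead of F.
That's B, C, D, G, and I — 5 in all.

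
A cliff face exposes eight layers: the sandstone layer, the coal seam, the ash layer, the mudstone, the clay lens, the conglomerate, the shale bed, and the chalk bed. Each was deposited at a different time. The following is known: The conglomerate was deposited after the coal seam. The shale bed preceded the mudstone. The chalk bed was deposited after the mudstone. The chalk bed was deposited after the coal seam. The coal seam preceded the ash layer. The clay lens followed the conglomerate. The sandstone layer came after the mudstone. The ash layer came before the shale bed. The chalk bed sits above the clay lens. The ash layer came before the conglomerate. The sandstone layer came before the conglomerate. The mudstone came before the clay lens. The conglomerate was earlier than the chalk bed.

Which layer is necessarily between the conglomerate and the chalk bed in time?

Tracing the constraints gives the conglomerate → the clay lens → the chalk bed, so the clay lens sits after the conglomerate and before the chalk bed.
No other layer is forced both after the conglomerate and before the chalk bed.

the clay lens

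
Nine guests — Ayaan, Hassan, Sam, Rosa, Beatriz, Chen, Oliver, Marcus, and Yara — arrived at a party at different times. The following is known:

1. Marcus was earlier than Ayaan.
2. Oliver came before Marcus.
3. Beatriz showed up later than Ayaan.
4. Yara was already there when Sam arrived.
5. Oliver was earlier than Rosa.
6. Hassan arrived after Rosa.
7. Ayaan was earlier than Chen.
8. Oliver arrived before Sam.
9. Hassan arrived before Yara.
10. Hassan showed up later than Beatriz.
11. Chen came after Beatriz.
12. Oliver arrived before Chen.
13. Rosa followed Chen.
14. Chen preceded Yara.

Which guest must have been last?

Every other guest has a chain of constraints placing them before Sam, so Sam is last.

Sam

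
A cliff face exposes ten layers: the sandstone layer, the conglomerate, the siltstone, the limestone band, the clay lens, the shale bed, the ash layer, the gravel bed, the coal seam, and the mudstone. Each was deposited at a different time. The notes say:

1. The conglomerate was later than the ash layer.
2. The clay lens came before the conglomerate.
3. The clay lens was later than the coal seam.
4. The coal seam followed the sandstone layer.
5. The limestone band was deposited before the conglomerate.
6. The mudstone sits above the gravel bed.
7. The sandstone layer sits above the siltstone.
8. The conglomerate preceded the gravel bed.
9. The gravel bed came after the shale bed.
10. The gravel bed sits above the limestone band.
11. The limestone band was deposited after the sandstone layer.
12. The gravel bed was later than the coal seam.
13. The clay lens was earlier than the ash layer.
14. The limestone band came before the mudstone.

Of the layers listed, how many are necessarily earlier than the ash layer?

4

Directly stated before the ash layer: the clay lens.
The coal seam reaches the ash layer via the coal seam → the clay lens → the ash layer.
The sandstone layer reaches the ash layer via the sandstone layer → the coal seam → the clay lens → the ash layer.
The siltstone reaches the ash layer via the siltstone → the sandstone layer → the coal seam → the clay lens → the ash layer.
No chain forces the conglomerate (or any of the others) ahead of the ash layer.
That's the clay lens, the coal seam, the sandstone layer, and the siltstone — 4 in all.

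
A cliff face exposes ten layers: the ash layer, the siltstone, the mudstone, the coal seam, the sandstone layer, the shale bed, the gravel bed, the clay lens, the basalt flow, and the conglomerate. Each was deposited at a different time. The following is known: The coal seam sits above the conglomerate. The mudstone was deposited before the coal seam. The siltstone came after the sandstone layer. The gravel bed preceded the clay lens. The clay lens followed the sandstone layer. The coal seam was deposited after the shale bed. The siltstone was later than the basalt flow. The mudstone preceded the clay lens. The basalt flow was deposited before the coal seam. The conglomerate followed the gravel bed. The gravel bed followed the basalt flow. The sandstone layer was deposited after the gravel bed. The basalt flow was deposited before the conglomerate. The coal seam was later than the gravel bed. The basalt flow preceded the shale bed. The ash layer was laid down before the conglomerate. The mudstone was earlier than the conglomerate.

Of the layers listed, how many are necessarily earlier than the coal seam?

6

Directly stated before the coal seam: the basalt flow, the conglomerate, the gravel bed, the mudstone, and the shale bed.
The ash layer reaches the coal seam via the ash layer → the conglomerate → the coal seam.
That's the ash layer, the basalt flow, the conglomerate, the gravel bed, the mudstone, and the shale bed — 6 in all.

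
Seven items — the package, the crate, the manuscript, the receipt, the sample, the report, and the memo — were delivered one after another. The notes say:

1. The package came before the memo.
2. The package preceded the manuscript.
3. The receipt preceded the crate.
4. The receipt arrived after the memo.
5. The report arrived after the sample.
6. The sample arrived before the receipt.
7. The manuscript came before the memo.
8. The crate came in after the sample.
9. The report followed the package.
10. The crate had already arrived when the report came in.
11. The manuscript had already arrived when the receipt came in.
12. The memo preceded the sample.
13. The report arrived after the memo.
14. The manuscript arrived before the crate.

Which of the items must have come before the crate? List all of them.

Directly stated before the crate: the manuscript, the receipt, and the sample.
The memo reaches the crate via the memo → the sample → the crate.
The package reaches the crate via the package → the manuscript → the crate.
No chain forces the report ahead of the crate.

the manuscript, the memo, the package, the receipt, the sample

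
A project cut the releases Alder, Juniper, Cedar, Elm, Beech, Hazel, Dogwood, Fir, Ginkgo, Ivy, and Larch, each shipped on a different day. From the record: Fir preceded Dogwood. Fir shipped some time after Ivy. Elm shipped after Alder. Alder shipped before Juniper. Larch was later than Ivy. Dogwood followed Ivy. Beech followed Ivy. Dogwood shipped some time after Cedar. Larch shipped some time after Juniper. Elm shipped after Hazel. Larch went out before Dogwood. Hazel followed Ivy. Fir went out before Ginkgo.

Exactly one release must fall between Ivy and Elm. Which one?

Hazel

Tracing the constraints gives Ivy → Hazel → Elm, so Hazel sits after Ivy and before Elm.
No other release is forced both after Ivy and before Elm.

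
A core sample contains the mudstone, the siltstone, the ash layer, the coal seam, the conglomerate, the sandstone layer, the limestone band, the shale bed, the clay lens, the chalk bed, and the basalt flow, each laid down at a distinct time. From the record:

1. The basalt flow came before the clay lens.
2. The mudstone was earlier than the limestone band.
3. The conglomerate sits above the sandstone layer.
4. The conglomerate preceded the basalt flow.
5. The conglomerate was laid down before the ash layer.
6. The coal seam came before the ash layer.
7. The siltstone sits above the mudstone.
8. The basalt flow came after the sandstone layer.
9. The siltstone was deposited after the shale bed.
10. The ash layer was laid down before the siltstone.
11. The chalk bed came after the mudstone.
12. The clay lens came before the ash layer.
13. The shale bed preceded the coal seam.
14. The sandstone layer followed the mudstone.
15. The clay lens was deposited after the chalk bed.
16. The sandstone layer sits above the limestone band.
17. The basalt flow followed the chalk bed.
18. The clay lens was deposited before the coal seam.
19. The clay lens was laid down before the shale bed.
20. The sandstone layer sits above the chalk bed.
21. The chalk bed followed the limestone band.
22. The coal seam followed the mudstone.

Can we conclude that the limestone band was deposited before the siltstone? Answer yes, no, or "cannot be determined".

Chain the constraints: the limestone band → the sandstone layer → the conglomerate → the ash layer → the siltstone. Each link is directly stated, so the limestone band comes before the siltstone.

yes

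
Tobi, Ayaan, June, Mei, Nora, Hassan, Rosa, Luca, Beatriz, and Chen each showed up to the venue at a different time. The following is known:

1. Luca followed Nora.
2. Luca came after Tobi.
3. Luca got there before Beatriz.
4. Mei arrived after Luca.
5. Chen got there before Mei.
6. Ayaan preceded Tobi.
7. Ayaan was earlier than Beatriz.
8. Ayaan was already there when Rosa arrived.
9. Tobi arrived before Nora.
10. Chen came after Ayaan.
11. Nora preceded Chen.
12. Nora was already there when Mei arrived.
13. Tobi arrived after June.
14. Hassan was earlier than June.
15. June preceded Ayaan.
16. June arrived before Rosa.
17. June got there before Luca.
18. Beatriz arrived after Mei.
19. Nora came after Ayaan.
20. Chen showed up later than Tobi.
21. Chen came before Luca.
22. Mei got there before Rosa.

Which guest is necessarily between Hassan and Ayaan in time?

June

Tracing the constraints gives Hassan → June → Ayaan, so June sits after Hassan and before Ayaan.
No other guest is forced both after Hassan and before Ayaan.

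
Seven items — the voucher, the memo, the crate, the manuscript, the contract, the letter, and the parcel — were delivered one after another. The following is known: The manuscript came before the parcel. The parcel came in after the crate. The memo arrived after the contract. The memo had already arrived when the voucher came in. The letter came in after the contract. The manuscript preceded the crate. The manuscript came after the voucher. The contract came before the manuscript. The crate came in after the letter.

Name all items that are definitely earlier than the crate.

the contract, the letter, the manuscript, the memo, the voucher

Directly stated before the crate: the letter and the manuscript.
The contract reaches the crate via the contract → the manuscript → the crate.
The memo reaches the crate via the memo → the voucher → the manuscript → the crate.
The voucher reaches the crate via the voucher → the manuscript → the crate.
No chain forces the parcel ahead of the crate.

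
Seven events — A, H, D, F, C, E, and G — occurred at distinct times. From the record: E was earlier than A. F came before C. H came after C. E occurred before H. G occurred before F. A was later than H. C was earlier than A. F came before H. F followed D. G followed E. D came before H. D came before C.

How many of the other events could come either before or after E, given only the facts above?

1

Forced after E: A, C, F, G, and H.
That leaves D with no forced order relative to E — 1.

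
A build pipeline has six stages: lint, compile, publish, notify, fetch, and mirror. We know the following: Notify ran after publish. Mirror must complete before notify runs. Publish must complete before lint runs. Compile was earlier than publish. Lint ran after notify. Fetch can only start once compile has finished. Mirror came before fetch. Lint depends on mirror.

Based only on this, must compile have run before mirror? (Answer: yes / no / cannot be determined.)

No chain of stated constraints runs from compile to mirror, and none runs from mirror to compile either.
So the relative order of compile and mirror is not fixed by the given facts.

cannot be determined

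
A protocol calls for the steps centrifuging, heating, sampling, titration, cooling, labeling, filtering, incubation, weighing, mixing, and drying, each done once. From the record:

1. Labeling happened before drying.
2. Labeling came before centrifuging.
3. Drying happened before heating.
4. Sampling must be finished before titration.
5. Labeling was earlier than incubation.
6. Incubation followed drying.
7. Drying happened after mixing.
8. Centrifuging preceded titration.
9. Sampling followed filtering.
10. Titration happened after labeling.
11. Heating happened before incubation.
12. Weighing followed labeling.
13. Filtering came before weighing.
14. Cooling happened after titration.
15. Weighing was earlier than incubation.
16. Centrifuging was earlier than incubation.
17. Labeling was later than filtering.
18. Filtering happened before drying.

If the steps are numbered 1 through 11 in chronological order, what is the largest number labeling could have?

Labeling must come before centrifuging, cooling, drying, heating, incubation, titration, and weighing — 7 steps forced after it.
Everything else can be placed before labeling in some valid order, so labeling can sit as late as position 11 − 7 = 4.

4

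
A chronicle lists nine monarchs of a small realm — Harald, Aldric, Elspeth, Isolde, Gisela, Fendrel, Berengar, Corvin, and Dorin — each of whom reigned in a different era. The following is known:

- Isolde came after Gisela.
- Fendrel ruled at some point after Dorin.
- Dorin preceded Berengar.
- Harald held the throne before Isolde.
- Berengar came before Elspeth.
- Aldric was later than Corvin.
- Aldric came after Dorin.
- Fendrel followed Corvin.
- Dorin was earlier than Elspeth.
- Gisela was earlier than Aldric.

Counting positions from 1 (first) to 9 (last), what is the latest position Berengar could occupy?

Berengar must come before Elspeth — 1 ruler forced after them.
Everything else can be placed before Berengar in some valid order, so Berengar can sit as late as position 9 − 1 = 8.

8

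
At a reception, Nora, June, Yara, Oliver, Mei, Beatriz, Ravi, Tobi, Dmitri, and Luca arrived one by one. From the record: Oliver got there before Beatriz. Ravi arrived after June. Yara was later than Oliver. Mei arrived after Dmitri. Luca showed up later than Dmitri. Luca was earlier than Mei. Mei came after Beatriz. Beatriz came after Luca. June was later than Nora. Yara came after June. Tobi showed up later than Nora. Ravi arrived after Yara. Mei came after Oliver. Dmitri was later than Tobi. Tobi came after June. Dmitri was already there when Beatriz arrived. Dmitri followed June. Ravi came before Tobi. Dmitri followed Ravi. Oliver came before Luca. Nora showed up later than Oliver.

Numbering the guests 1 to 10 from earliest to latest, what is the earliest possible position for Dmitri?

June, Nora, Oliver, Ravi, Tobi, and Yara must all come before Dmitri — 6 forced predecessors.
Nothing else is forced ahead of Dmitri, so their earliest slot is position 6 + 1 = 7.

7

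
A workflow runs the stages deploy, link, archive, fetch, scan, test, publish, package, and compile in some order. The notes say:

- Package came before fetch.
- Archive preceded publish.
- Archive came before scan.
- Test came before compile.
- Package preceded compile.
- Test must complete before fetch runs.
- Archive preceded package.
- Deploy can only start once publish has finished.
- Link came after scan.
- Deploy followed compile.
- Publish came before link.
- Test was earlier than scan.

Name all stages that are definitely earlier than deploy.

archive, compile, package, publish, test

Directly stated before deploy: compile and publish.
Archive reaches deploy via archive → publish → deploy.
Package reaches deploy via package → compile → deploy.
Test reaches deploy via test → compile → deploy.
No chain forces fetch (or any of the others) ahead of deploy.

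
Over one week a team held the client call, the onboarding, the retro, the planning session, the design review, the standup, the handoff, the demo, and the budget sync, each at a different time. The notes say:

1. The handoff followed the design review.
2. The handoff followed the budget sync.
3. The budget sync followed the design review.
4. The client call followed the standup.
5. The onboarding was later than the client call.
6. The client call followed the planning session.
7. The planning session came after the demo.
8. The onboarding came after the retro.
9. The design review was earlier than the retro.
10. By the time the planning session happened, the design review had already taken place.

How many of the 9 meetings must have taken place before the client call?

4

Directly stated before the client call: the planning session and the standup.
The demo reaches the client call via the demo → the planning session → the client call.
The design review reaches the client call via the design review → the planning session → the client call.
No chain forces the budget sync (or any of the others) ahead of the client call.
That's the demo, the design review, the planning session, and the standup — 4 in all.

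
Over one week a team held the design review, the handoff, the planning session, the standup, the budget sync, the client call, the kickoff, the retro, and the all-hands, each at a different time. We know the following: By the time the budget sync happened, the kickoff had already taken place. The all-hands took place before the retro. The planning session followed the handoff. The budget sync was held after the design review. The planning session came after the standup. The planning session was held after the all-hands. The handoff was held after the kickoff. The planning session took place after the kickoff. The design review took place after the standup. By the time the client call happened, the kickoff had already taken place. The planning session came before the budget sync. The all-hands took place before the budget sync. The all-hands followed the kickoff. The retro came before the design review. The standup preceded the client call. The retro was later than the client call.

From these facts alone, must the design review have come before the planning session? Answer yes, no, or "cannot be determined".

No chain of stated constraints runs from the design review to the planning session, and none runs from the planning session to the design review either.
So the relative order of the design review and the planning session is not fixed by the given facts.

cannot be determined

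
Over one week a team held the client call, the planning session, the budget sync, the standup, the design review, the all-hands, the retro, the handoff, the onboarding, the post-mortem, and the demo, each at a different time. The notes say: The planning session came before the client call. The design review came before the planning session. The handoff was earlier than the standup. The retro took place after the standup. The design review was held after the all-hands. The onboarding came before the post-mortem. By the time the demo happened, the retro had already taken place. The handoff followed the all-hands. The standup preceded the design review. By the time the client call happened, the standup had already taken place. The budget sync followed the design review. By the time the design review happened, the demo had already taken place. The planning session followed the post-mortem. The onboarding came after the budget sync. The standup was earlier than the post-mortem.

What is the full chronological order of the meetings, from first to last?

the all-hands, the handoff, the standup, the retro, the demo, the design review, the budget sync, the onboarding, the post-mortem, the planning session, the client call

The constraints fix every adjacent pair, so only one ordering works:
the all-hands → the handoff → the standup → the retro → the demo → the design review → the budget sync → the onboarding → the post-mortem → the planning session → the client call.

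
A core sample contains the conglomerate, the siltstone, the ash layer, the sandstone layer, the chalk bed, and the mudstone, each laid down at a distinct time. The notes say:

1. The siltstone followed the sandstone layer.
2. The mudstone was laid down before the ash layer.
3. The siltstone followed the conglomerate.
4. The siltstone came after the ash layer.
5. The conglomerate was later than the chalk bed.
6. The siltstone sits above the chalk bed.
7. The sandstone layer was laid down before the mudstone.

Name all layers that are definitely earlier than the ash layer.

Directly stated before the ash layer: the mudstone.
The sandstone layer reaches the ash layer via the sandstone layer → the mudstone → the ash layer.

the mudstone, the sandstone layer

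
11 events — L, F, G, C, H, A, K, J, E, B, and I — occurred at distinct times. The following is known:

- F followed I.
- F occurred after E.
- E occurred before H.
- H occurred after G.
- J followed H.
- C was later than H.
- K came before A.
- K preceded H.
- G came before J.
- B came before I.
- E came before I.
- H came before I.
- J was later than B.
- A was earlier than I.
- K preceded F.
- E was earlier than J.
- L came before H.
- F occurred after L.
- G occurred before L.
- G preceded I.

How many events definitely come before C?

Directly stated before C: H.
E reaches C via E → H → C.
G reaches C via G → H → C.
K reaches C via K → H → C.
Likewise L reaches C by chaining the stated constraints.
That's E, G, H, K, and L — 5 in all.

5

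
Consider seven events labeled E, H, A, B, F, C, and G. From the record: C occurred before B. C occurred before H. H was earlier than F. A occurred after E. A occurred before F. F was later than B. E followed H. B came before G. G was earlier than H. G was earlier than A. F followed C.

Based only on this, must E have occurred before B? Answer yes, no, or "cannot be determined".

no

Tracing the constraints gives B → G → H → E, so B must come before E.
That means E cannot be before B.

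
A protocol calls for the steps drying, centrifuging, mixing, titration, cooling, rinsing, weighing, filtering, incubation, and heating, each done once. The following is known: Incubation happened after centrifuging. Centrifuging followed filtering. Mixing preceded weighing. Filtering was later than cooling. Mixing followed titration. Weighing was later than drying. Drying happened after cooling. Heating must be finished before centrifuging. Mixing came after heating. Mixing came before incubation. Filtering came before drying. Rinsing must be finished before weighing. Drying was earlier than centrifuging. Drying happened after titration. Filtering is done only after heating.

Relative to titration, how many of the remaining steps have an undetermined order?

4

Forced after titration: centrifuging, drying, incubation, mixing, and weighing.
That leaves cooling, filtering, heating, and rinsing with no forced order relative to titration — 4.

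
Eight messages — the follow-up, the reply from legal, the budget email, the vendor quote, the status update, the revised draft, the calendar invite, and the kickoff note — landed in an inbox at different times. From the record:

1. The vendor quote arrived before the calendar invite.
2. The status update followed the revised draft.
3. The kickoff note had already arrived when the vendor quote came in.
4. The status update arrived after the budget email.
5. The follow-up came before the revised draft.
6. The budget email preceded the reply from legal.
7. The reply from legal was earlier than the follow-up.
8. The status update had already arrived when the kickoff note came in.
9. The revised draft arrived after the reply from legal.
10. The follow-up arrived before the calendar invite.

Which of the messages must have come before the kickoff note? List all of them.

the budget email, the follow-up, the reply from legal, the revised draft, the status update

Directly stated before the kickoff note: the status update.
The budget email reaches the kickoff note via the budget email → the status update → the kickoff note.
The follow-up reaches the kickoff note via the follow-up → the revised draft → the status update → the kickoff note.
The reply from legal reaches the kickoff note via the reply from legal → the revised draft → the status update → the kickoff note.
Likewise the revised draft reaches the kickoff note by chaining the stated constraints.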